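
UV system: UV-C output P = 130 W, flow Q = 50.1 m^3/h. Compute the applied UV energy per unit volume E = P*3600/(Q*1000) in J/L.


Energy delivered per hour = 130 W * 3600 s = 468000 J/h
Volume treated per hour = 50.1 m^3/h * 1000 = 50100 L/h
dose = 468000 / 50100 = 9.34132 J/L

9.34132 J/L


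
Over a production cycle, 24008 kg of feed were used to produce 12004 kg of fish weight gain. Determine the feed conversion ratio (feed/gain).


FCR = feed consumed / weight gained
FCR = 24008 kg / 12004 kg = 2

2


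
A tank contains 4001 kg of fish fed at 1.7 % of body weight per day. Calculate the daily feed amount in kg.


Feeding rate fraction = 1.7% / 100 = 0.017
Daily feed = 4001 kg * 0.017 = 68.017 kg/day

68.017 kg/day


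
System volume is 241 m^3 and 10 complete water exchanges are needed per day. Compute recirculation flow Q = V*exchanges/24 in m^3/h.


Daily recirculation volume = 241 m^3 * 10 = 2410 m^3/day
Flow rate Q = daily volume / 24 h = 2410 / 24 = 100.417 m^3/h

100.417 m^3/h


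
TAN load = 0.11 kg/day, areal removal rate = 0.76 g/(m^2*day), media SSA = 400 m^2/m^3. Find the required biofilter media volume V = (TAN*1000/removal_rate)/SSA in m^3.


A = 0.11*1000 / 0.76 = 144.73684 m^2
V = 144.73684 / 400 = 0.361842

0.361842 m^3


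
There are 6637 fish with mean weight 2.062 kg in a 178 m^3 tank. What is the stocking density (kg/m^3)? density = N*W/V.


Total biomass = 6637 fish * 2.062 kg = 13685.494 kg
Density = total biomass / volume = 13685.494 / 178 = 76.8848 kg/m^3

76.8848 kg/m^3


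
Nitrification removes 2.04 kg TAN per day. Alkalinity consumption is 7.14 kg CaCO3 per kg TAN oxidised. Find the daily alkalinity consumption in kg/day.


Alkalinity factor: 7.14 kg CaCO3 consumed per kg TAN nitrified
alk = 2.04 kg TAN * 7.14 = 14.5656 kg CaCO3/day

14.5656 kg CaCO3/day


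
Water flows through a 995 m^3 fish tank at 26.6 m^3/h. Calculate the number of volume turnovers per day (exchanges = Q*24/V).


Daily flow volume = 26.6 m^3/h * 24 h = 638.4 m^3/day
Exchanges = daily flow / tank volume = 638.4 / 995 = 0.641608 exchanges/day

0.641608 exchanges/day


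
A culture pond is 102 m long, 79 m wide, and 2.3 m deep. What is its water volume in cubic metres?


Base area = L * W = 102 * 79 = 8058 m^2
Volume = area * depth = 8058 * 2.3 = 18533.4 m^3

18533.4 m^3


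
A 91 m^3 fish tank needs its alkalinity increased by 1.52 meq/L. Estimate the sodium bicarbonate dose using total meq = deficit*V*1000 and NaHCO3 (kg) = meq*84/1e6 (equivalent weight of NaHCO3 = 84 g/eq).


Tank volume in L = 91 m^3 * 1000 = 91000 L
Total meq required = 1.52 meq/L * 91000 L = 138320 meq
NaHCO3 mass = 138320 meq * 84 mg/meq / 1e6 = 11.6189 kg

11.6189 kg


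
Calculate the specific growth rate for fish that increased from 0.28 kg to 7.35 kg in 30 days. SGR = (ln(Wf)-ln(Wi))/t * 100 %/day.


ln(W_f) = ln(7.35) = 1.9947003
ln(W_i) = ln(0.28) = -1.2729657
ln(W_f) - ln(W_i) = 1.9947003 - -1.2729657 = 3.267666
SGR = 3.267666 / 30 * 100 = 10.8922 %/day

10.8922 %/day


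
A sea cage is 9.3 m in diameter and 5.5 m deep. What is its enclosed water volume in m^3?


r = d/2 = 9.3/2 = 4.65 m
Base area = pi*r^2 = pi*4.65^2 = 67.929087 m^2
Volume = 67.929087 * 5.5 = 373.61 m^3

373.61 m^3


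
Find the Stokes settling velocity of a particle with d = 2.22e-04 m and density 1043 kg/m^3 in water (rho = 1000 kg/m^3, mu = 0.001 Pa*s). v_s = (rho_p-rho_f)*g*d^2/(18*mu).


Density difference: rho_p - rho_f = 1043 - 1000 = 43 kg/m^3
d^2 = (2.22e-04)^2 = 4.9284e-08 m^2
Numerator = (rho_p - rho_f) * g * d^2 = 43 * 9.81 * 4.9284e-08 = 2.078947e-05
Denominator = 18 * mu = 18 * 0.001 = 0.018
v_s = 2.078947e-05 / 0.018 = 0.00115497 m/s
Check: Re = rho_f * v_s * d / mu = 1000 * 0.00115497 * 2.22e-04 / 0.001 = 0.256 < 1, so Stokes' law applies.

0.00115497 m/s


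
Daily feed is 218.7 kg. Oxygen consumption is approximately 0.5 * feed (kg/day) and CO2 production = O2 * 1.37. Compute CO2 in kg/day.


O2 = 218.7 * 0.5 = 109.35
CO2 = 109.35 * 1.37 = 149.8095

149.8095 kg/day


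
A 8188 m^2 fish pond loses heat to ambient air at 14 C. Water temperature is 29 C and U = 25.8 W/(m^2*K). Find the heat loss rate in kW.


Temperature difference dT = 29 - 14 = 15 K
Heat loss (W) = U * A * dT = 25.8 * 8188 * 15 = 3168756 W
Convert to kW: 3168756 / 1000 = 3168.756 kW

3168.756 kW


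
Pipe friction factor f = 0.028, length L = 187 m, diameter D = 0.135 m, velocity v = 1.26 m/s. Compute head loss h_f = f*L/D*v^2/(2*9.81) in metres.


v^2 = 1.26^2 = 1.5876 m^2/s^2
L/D = 187/0.135 = 1385.1852
h_f = f*(L/D)*v^2/(2g) = 0.028 * 1385.1852 * 1.5876 / 19.62 = 3.1384 m

3.1384 m


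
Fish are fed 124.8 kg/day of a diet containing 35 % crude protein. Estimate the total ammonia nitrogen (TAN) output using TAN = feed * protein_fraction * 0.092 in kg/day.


Protein in feed = 124.8 * 35/100 = 43.68 kg/day
TAN = protein * 0.092 = 43.68 * 0.092 = 4.01856 kg/day

4.01856 kg/day


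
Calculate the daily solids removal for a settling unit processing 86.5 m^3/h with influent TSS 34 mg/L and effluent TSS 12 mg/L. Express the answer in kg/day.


Concentration drop: TSS_in - TSS_out = 34 - 12 = 22 mg/L
Hourly solids removed = Q * dTSS = 86.5 m^3/h * 22 mg/L = 1903 g/h  (m^3/h * mg/L = g/h)
Daily solids removed = 1903 * 24 = 45672 g/day
Convert g to kg: 45672 / 1000 = 45.672 kg/day

45.672 kg/day


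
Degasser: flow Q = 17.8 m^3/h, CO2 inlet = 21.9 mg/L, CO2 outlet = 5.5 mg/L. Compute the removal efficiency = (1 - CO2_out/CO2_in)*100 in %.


CO2_out / CO2_in = 5.5 / 21.9 = 0.25114155
Fraction remaining = 0.25114155
efficiency = (1 - 0.25114155) * 100 = 74.8858 %

74.8858 %


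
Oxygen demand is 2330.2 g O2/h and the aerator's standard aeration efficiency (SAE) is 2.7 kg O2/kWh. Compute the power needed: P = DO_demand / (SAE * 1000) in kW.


SAE in g O2/kWh = 2.7 * 1000 = 2700 g/kWh
P = DO_demand / SAE_g = 2330.2 / 2700 = 0.863037 kW

0.863037 kW


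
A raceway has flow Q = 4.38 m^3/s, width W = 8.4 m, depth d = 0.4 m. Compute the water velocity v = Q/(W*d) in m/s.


Cross-sectional area = W * d = 8.4 * 0.4 = 3.36 m^2
Velocity = Q / A = 4.38 / 3.36 = 1.30357 m/s

1.30357 m/s


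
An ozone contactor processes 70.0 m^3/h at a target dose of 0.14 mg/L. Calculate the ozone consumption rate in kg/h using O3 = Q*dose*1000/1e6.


O3 demand (mg/h) = Q * dose * 1000 = 70.0 * 0.14 * 1000 = 9800 mg/h
Convert mg to kg: 9800 / 1e6 = 0.0098 kg/h

0.0098 kg/h


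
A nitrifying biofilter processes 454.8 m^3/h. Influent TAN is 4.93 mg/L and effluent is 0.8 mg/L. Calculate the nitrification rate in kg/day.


Concentration drop: TAN_in - TAN_out = 4.93 - 0.8 = 4.13 mg/L
Hourly TAN removed = Q * dTAN = 454.8 m^3/h * 4.13 mg/L = 1878.324 g/h  (m^3/h * mg/L = g/h)
Daily TAN removed = 1878.324 * 24 = 45079.776 g/day
Convert to kg/day: 45079.776 / 1000 = 45.079776 kg/day

45.079776 kg/day


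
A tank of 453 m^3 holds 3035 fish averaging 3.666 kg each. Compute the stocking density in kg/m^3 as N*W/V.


Total biomass = 3035 fish * 3.666 kg = 11126.31 kg
Density = total biomass / volume = 11126.31 / 453 = 24.5614 kg/m^3

24.5614 kg/m^3


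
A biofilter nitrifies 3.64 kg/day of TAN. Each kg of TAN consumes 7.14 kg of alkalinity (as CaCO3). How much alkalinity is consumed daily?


Alkalinity factor: 7.14 kg CaCO3 consumed per kg TAN nitrified
alk = 3.64 kg TAN * 7.14 = 25.9896 kg CaCO3/day

25.9896 kg CaCO3/day


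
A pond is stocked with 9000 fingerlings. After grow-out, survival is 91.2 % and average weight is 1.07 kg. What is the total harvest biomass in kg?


Survivors = 9000 * 91.2/100 = 8208 fish
Harvest biomass = survivors * W_f = 8208 * 1.07 = 8782.56 kg

8782.56 kg


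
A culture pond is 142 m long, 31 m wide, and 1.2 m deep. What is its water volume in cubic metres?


Base area = L * W = 142 * 31 = 4402 m^2
Volume = area * depth = 4402 * 1.2 = 5282.4 m^3

5282.4 m^3


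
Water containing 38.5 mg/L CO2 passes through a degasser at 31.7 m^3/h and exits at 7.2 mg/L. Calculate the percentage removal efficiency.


CO2_out / CO2_in = 7.2 / 38.5 = 0.18701299
Fraction remaining = 0.18701299
efficiency = (1 - 0.18701299) * 100 = 81.2987 %

81.2987 %


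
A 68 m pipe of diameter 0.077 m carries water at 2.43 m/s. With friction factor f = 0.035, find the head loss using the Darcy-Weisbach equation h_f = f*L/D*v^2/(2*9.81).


v^2 = 2.43^2 = 5.9049 m^2/s^2
L/D = 68/0.077 = 883.11688
h_f = f*(L/D)*v^2/(2g) = 0.035 * 883.11688 * 5.9049 / 19.62 = 9.3025 m

9.3025 m


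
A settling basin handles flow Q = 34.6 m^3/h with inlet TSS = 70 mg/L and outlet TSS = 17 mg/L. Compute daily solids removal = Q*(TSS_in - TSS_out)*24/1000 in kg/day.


Concentration drop: TSS_in - TSS_out = 70 - 17 = 53 mg/L
Hourly solids removed = Q * dTSS = 34.6 m^3/h * 53 mg/L = 1833.8 g/h  (m^3/h * mg/L = g/h)
Daily solids removed = 1833.8 * 24 = 44011.2 g/day
Convert g to kg: 44011.2 / 1000 = 44.0112 kg/day

44.0112 kg/day


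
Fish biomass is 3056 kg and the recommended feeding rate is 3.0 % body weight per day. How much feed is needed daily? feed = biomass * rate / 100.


Feeding rate fraction = 3.0% / 100 = 0.03
Daily feed = 3056 kg * 0.03 = 91.68 kg/day

91.68 kg/day


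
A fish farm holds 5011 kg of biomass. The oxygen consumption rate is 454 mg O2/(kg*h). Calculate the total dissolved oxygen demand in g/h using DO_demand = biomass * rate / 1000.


Total O2 consumption (mg/h) = 5011 kg * 454 mg/(kg*h) = 2274994 mg/h
Convert to g/h: 2274994 / 1000 = 2274.994 g/h

2274.994 g/h


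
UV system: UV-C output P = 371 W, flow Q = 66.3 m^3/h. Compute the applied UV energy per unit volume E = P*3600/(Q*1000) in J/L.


Energy delivered per hour = 371 W * 3600 s = 1335600 J/h
Volume treated per hour = 66.3 m^3/h * 1000 = 66300 L/h
dose = 1335600 / 66300 = 20.1448 J/L

20.1448 J/L


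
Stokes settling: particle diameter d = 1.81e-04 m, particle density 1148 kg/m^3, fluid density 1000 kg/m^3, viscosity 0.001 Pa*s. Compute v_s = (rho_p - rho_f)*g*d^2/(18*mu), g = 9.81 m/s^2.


Density difference: rho_p - rho_f = 1148 - 1000 = 148 kg/m^3
d^2 = (1.81e-04)^2 = 3.2761e-08 m^2
Numerator = (rho_p - rho_f) * g * d^2 = 148 * 9.81 * 3.2761e-08 = 4.7565041e-05
Denominator = 18 * mu = 18 * 0.001 = 0.018
v_s = 4.7565041e-05 / 0.018 = 0.0026425 m/s
Check: Re = rho_f * v_s * d / mu = 1000 * 0.0026425 * 1.81e-04 / 0.001 = 0.478 < 1, so Stokes' law applies.

0.0026425 m/s


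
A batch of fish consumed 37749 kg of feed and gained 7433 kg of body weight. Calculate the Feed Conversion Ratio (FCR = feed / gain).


FCR = feed consumed / weight gained
FCR = 37749 kg / 7433 kg = 5.07857

5.07857


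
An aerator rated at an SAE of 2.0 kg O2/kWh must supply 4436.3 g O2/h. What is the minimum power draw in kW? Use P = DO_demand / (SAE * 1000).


SAE in g O2/kWh = 2.0 * 1000 = 2000 g/kWh
P = DO_demand / SAE_g = 4436.3 / 2000 = 2.21815 kW

2.21815 kW


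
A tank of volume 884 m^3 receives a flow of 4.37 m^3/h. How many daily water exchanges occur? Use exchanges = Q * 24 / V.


Daily flow volume = 4.37 m^3/h * 24 h = 104.88 m^3/day
Exchanges = daily flow / tank volume = 104.88 / 884 = 0.118643 exchanges/day

0.118643 exchanges/day


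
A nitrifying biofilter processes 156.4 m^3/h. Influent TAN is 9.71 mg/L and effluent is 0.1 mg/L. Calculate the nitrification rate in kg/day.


Concentration drop: TAN_in - TAN_out = 9.71 - 0.1 = 9.61 mg/L
Hourly TAN removed = Q * dTAN = 156.4 m^3/h * 9.61 mg/L = 1503.004 g/h  (m^3/h * mg/L = g/h)
Daily TAN removed = 1503.004 * 24 = 36072.096 g/day
Convert to kg/day: 36072.096 / 1000 = 36.072096 kg/day

36.072096 kg/day


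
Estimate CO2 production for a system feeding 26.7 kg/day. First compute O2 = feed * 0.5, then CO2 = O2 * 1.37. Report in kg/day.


O2 = 26.7 * 0.5 = 13.35
CO2 = 13.35 * 1.37 = 18.2895

18.2895 kg/day


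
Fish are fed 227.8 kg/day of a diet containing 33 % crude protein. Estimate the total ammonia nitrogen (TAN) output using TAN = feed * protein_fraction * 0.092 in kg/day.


Protein in feed = 227.8 * 33/100 = 75.174 kg/day
TAN = protein * 0.092 = 75.174 * 0.092 = 6.916008 kg/day

6.916008 kg/day


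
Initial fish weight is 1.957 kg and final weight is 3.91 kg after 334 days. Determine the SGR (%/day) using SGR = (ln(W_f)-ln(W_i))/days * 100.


ln(W_f) = ln(3.91) = 1.3635374
ln(W_i) = ln(1.957) = 0.67141269
ln(W_f) - ln(W_i) = 1.3635374 - 0.67141269 = 0.69212471
SGR = 0.69212471 / 334 * 100 = 0.207223 %/day

0.207223 %/day


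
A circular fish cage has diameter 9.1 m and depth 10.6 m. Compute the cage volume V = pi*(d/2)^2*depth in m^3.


r = d/2 = 9.1/2 = 4.55 m
Base area = pi*r^2 = pi*4.55^2 = 65.038822 m^2
Volume = 65.038822 * 10.6 = 689.412 m^3

689.412 m^3


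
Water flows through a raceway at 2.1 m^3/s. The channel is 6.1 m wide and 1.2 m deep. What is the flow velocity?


Cross-sectional area = W * d = 6.1 * 1.2 = 7.32 m^2
Velocity = Q / A = 2.1 / 7.32 = 0.286885 m/s

0.286885 m/s


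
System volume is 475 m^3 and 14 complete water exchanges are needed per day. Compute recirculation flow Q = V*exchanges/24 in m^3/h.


Daily recirculation volume = 475 m^3 * 14 = 6650 m^3/day
Flow rate Q = daily volume / 24 h = 6650 / 24 = 277.083 m^3/h

277.083 m^3/h


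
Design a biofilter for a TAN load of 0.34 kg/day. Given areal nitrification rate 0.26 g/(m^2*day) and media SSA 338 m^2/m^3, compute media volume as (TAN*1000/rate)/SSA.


A = 0.34*1000 / 0.26 = 1307.6923 m^2
V = 1307.6923 / 338 = 3.86891

3.86891 m^3


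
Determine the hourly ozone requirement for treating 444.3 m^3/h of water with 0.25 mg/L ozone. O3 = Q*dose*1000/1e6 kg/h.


O3 demand (mg/h) = Q * dose * 1000 = 444.3 * 0.25 * 1000 = 111075 mg/h
Convert mg to kg: 111075 / 1e6 = 0.111075 kg/h

0.111075 kg/h


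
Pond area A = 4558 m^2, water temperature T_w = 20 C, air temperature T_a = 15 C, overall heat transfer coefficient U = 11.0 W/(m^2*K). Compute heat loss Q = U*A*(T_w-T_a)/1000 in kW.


Temperature difference dT = 20 - 15 = 5 K
Heat loss (W) = U * A * dT = 11.0 * 4558 * 5 = 250690 W
Convert to kW: 250690 / 1000 = 250.69 kW

250.69 kW


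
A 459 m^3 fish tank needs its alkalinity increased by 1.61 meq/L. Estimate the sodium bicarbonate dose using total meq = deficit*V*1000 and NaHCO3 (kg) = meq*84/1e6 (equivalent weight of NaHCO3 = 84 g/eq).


Tank volume in L = 459 m^3 * 1000 = 459000 L
Total meq required = 1.61 meq/L * 459000 L = 738990 meq
NaHCO3 mass = 738990 meq * 84 mg/meq / 1e6 = 62.0752 kg

62.0752 kg


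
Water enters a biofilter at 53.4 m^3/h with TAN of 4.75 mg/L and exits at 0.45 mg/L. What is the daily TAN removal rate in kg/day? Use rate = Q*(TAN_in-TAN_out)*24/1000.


Concentration drop: TAN_in - TAN_out = 4.75 - 0.45 = 4.3 mg/L
Hourly TAN removed = Q * dTAN = 53.4 m^3/h * 4.3 mg/L = 229.62 g/h  (m^3/h * mg/L = g/h)
Daily TAN removed = 229.62 * 24 = 5510.88 g/day
Convert to kg/day: 5510.88 / 1000 = 5.51088 kg/day

5.51088 kg/day


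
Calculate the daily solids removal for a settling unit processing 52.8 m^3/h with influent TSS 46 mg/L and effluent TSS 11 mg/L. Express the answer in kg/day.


Concentration drop: TSS_in - TSS_out = 46 - 11 = 35 mg/L
Hourly solids removed = Q * dTSS = 52.8 m^3/h * 35 mg/L = 1848 g/h  (m^3/h * mg/L = g/h)
Daily solids removed = 1848 * 24 = 44352 g/day
Convert g to kg: 44352 / 1000 = 44.352 kg/day

44.352 kg/day


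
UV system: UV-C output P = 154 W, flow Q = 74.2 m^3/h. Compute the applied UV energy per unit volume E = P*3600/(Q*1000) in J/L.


Energy delivered per hour = 154 W * 3600 s = 554400 J/h
Volume treated per hour = 74.2 m^3/h * 1000 = 74200 L/h
dose = 554400 / 74200 = 7.4717 J/L

7.4717 J/L


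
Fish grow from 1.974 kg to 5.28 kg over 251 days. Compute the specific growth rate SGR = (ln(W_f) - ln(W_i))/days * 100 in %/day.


ln(W_f) = ln(5.28) = 1.6639261
ln(W_i) = ln(1.974) = 0.68006194
ln(W_f) - ln(W_i) = 1.6639261 - 0.68006194 = 0.98386416
SGR = 0.98386416 / 251 * 100 = 0.391978 %/day

0.391978 %/day


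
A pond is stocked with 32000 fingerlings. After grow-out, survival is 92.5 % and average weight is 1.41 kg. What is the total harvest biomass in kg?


Survivors = 32000 * 92.5/100 = 29600 fish
Harvest biomass = survivors * W_f = 29600 * 1.41 = 41736 kg

41736 kg


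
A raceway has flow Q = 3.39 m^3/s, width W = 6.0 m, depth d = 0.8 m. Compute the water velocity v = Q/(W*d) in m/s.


Cross-sectional area = W * d = 6.0 * 0.8 = 4.8 m^2
Velocity = Q / A = 3.39 / 4.8 = 0.70625 m/s

0.70625 m/s


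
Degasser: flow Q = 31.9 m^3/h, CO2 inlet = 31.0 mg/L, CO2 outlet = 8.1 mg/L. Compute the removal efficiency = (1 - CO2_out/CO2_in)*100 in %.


CO2_out / CO2_in = 8.1 / 31.0 = 0.26129032
Fraction remaining = 0.26129032
efficiency = (1 - 0.26129032) * 100 = 73.871 %

73.871 %


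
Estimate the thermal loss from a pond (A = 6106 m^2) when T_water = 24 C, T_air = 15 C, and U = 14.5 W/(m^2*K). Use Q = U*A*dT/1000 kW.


Temperature difference dT = 24 - 15 = 9 K
Heat loss (W) = U * A * dT = 14.5 * 6106 * 9 = 796833 W
Convert to kW: 796833 / 1000 = 796.833 kW

796.833 kW


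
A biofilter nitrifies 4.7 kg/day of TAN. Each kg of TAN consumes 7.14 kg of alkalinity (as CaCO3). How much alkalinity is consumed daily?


Alkalinity factor: 7.14 kg CaCO3 consumed per kg TAN nitrified
alk = 4.7 kg TAN * 7.14 = 33.558 kg CaCO3/day

33.558 kg CaCO3/day


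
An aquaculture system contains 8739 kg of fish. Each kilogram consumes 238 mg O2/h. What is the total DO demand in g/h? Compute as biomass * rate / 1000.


Total O2 consumption (mg/h) = 8739 kg * 238 mg/(kg*h) = 2079882 mg/h
Convert to g/h: 2079882 / 1000 = 2079.882 g/h

2079.882 g/h


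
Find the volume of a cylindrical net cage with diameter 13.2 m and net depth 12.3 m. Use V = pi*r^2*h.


r = d/2 = 13.2/2 = 6.6 m
Base area = pi*r^2 = pi*6.6^2 = 136.84778 m^2
Volume = 136.84778 * 12.3 = 1683.23 m^3

1683.23 m^3


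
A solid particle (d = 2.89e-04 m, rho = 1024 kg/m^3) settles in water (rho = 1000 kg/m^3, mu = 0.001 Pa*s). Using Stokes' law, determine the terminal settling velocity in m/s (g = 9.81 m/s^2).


Density difference: rho_p - rho_f = 1024 - 1000 = 24 kg/m^3
d^2 = (2.89e-04)^2 = 8.3521e-08 m^2
Numerator = (rho_p - rho_f) * g * d^2 = 24 * 9.81 * 8.3521e-08 = 1.9664184e-05
Denominator = 18 * mu = 18 * 0.001 = 0.018
v_s = 1.9664184e-05 / 0.018 = 0.00109245 m/s
Check: Re = rho_f * v_s * d / mu = 1000 * 0.00109245 * 2.89e-04 / 0.001 = 0.316 < 1, so Stokes' law applies.

0.00109245 m/s


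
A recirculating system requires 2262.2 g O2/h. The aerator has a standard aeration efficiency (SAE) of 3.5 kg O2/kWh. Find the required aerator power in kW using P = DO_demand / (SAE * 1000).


SAE in g O2/kWh = 3.5 * 1000 = 3500 g/kWh
P = DO_demand / SAE_g = 2262.2 / 3500 = 0.646343 kW

0.646343 kW


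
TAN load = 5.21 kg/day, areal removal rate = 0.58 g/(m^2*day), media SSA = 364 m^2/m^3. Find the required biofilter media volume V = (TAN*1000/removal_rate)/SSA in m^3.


A = 5.21*1000 / 0.58 = 8982.7586 m^2
V = 8982.7586 / 364 = 24.6779

24.6779 m^3


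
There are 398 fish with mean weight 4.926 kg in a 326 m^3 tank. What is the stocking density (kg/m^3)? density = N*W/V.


Total biomass = 398 fish * 4.926 kg = 1960.548 kg
Density = total biomass / volume = 1960.548 / 326 = 6.01395 kg/m^3

6.01395 kg/m^3


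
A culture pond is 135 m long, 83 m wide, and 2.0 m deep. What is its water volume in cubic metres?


Base area = L * W = 135 * 83 = 11205 m^2
Volume = area * depth = 11205 * 2.0 = 22410 m^3

22410 m^3


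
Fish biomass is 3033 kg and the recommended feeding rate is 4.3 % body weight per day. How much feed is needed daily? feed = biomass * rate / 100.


Feeding rate fraction = 4.3% / 100 = 0.043
Daily feed = 3033 kg * 0.043 = 130.419 kg/day

130.419 kg/day


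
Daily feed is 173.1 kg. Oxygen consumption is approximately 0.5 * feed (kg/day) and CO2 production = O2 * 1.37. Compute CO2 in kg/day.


O2 = 173.1 * 0.5 = 86.55
CO2 = 86.55 * 1.37 = 118.5735

118.5735 kg/day


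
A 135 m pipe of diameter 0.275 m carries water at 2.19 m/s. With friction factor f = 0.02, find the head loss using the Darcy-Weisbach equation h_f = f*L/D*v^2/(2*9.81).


v^2 = 2.19^2 = 4.7961 m^2/s^2
L/D = 135/0.275 = 490.90909
h_f = f*(L/D)*v^2/(2g) = 0.02 * 490.90909 * 4.7961 / 19.62 = 2.40005 m

2.40005 m


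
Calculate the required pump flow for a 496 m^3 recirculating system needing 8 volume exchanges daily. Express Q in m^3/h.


Daily recirculation volume = 496 m^3 * 8 = 3968 m^3/day
Flow rate Q = daily volume / 24 h = 3968 / 24 = 165.333 m^3/h

165.333 m^3/h


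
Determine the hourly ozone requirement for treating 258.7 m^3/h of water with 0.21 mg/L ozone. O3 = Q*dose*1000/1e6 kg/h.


O3 demand (mg/h) = Q * dose * 1000 = 258.7 * 0.21 * 1000 = 54327 mg/h
Convert mg to kg: 54327 / 1e6 = 0.054327 kg/h

0.054327 kg/h


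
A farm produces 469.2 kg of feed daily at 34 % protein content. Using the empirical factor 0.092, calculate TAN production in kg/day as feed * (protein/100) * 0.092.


Protein in feed = 469.2 * 34/100 = 159.528 kg/day
TAN = protein * 0.092 = 159.528 * 0.092 = 14.676576 kg/day

14.676576 kg/day


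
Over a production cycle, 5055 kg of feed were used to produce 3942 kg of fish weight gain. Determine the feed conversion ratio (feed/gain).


FCR = feed consumed / weight gained
FCR = 5055 kg / 3942 kg = 1.28234

1.28234


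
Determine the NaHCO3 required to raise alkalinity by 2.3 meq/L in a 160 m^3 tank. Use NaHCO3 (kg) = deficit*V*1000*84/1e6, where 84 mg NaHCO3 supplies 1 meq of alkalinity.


Tank volume in L = 160 m^3 * 1000 = 160000 L
Total meq required = 2.3 meq/L * 160000 L = 368000 meq
NaHCO3 mass = 368000 meq * 84 mg/meq / 1e6 = 30.912 kg

30.912 kg


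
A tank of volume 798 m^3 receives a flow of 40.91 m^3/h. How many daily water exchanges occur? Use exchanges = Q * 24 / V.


Daily flow volume = 40.91 m^3/h * 24 h = 981.84 m^3/day
Exchanges = daily flow / tank volume = 981.84 / 798 = 1.23038 exchanges/day

1.23038 exchanges/day


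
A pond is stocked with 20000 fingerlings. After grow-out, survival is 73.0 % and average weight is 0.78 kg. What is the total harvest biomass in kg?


Survivors = 20000 * 73.0/100 = 14600 fish
Harvest biomass = survivors * W_f = 14600 * 0.78 = 11388 kg

11388 kg


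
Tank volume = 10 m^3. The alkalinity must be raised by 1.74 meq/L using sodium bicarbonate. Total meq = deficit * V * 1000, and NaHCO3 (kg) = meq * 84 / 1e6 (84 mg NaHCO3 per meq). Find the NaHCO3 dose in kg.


Tank volume in L = 10 m^3 * 1000 = 10000 L
Total meq required = 1.74 meq/L * 10000 L = 17400 meq
NaHCO3 mass = 17400 meq * 84 mg/meq / 1e6 = 1.4616 kg

1.4616 kg


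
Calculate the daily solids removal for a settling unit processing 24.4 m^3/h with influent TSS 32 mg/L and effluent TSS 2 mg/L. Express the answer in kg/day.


Concentration drop: TSS_in - TSS_out = 32 - 2 = 30 mg/L
Hourly solids removed = Q * dTSS = 24.4 m^3/h * 30 mg/L = 732 g/h  (m^3/h * mg/L = g/h)
Daily solids removed = 732 * 24 = 17568 g/day
Convert g to kg: 17568 / 1000 = 17.568 kg/day

17.568 kg/day


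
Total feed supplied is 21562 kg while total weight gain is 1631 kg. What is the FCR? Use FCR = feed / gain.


FCR = feed consumed / weight gained
FCR = 21562 kg / 1631 kg = 13.2201

13.2201


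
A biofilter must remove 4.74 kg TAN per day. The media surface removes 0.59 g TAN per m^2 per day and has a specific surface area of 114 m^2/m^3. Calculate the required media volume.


A = 4.74*1000 / 0.59 = 8033.8983 m^2
V = 8033.8983 / 114 = 70.4728

70.4728 m^3


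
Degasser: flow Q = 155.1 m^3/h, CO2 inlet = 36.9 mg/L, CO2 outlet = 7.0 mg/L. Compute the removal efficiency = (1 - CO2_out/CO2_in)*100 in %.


CO2_out / CO2_in = 7.0 / 36.9 = 0.1897019
Fraction remaining = 0.1897019
efficiency = (1 - 0.1897019) * 100 = 81.0298 %

81.0298 %


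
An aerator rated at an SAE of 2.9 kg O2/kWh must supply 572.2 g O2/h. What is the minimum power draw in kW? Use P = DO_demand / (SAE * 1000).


SAE in g O2/kWh = 2.9 * 1000 = 2900 g/kWh
P = DO_demand / SAE_g = 572.2 / 2900 = 0.19731 kW

0.19731 kW


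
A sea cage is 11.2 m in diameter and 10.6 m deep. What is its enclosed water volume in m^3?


r = d/2 = 11.2/2 = 5.6 m
Base area = pi*r^2 = pi*5.6^2 = 98.520346 m^2
Volume = 98.520346 * 10.6 = 1044.32 m^3

1044.32 m^3


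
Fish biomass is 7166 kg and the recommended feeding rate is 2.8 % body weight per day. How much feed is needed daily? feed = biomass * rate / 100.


Feeding rate fraction = 2.8% / 100 = 0.028
Daily feed = 7166 kg * 0.028 = 200.648 kg/day

200.648 kg/day


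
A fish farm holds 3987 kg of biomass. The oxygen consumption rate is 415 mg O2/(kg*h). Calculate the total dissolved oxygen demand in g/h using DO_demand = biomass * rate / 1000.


Total O2 consumption (mg/h) = 3987 kg * 415 mg/(kg*h) = 1654605 mg/h
Convert to g/h: 1654605 / 1000 = 1654.605 g/h

1654.605 g/h


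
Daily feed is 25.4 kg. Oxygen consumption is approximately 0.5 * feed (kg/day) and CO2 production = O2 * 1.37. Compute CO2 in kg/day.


O2 = 25.4 * 0.5 = 12.7
CO2 = 12.7 * 1.37 = 17.399

17.399 kg/day


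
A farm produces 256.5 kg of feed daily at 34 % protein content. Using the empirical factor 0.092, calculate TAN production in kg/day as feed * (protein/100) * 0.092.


Protein in feed = 256.5 * 34/100 = 87.21 kg/day
TAN = protein * 0.092 = 87.21 * 0.092 = 8.02332 kg/day

8.02332 kg/day


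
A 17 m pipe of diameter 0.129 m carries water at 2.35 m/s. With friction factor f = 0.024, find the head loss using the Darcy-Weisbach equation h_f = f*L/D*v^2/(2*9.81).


v^2 = 2.35^2 = 5.5225 m^2/s^2
L/D = 17/0.129 = 131.78295
h_f = f*(L/D)*v^2/(2g) = 0.024 * 131.78295 * 5.5225 / 19.62 = 0.89024 m

0.89024 m


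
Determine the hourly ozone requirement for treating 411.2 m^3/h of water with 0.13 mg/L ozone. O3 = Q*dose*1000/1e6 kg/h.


O3 demand (mg/h) = Q * dose * 1000 = 411.2 * 0.13 * 1000 = 53456 mg/h
Convert mg to kg: 53456 / 1e6 = 0.053456 kg/h

0.053456 kg/h


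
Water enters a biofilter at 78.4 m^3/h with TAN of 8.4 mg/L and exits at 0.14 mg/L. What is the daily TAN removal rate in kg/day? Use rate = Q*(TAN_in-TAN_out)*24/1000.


Concentration drop: TAN_in - TAN_out = 8.4 - 0.14 = 8.26 mg/L
Hourly TAN removed = Q * dTAN = 78.4 m^3/h * 8.26 mg/L = 647.584 g/h  (m^3/h * mg/L = g/h)
Daily TAN removed = 647.584 * 24 = 15542.016 g/day
Convert to kg/day: 15542.016 / 1000 = 15.542016 kg/day

15.542016 kg/day


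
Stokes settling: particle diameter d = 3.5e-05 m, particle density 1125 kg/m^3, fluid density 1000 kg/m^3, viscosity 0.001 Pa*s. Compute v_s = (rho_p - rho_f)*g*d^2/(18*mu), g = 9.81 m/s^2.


Density difference: rho_p - rho_f = 1125 - 1000 = 125 kg/m^3
d^2 = (3.5e-05)^2 = 1.225e-09 m^2
Numerator = (rho_p - rho_f) * g * d^2 = 125 * 9.81 * 1.225e-09 = 1.5021563e-06
Denominator = 18 * mu = 18 * 0.001 = 0.018
v_s = 1.5021563e-06 / 0.018 = 8.34531e-05 m/s
Check: Re = rho_f * v_s * d / mu = 1000 * 8.34531e-05 * 3.5e-05 / 0.001 = 0.00292 < 1, so Stokes' law applies.

8.34531e-05 m/s


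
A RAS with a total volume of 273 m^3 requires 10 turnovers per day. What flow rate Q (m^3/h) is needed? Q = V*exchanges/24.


Daily recirculation volume = 273 m^3 * 10 = 2730 m^3/day
Flow rate Q = daily volume / 24 h = 2730 / 24 = 113.75 m^3/h

113.75 m^3/h


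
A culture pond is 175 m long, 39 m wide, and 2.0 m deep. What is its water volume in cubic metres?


Base area = L * W = 175 * 39 = 6825 m^2
Volume = area * depth = 6825 * 2.0 = 13650 m^3

13650 m^3


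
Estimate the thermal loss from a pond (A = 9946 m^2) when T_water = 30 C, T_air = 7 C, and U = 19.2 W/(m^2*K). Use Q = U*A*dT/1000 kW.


Temperature difference dT = 30 - 7 = 23 K
Heat loss (W) = U * A * dT = 19.2 * 9946 * 23 = 4392153.6 W
Convert to kW: 4392153.6 / 1000 = 4392.1536 kW

4392.1536 kW


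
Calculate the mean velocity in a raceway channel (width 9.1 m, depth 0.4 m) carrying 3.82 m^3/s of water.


Cross-sectional area = W * d = 9.1 * 0.4 = 3.64 m^2
Velocity = Q / A = 3.82 / 3.64 = 1.04945 m/s

1.04945 m/s


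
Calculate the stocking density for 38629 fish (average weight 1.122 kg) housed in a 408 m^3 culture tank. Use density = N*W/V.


Total biomass = 38629 fish * 1.122 kg = 43341.738 kg
Density = total biomass / volume = 43341.738 / 408 = 106.23 kg/m^3

106.23 kg/m^3


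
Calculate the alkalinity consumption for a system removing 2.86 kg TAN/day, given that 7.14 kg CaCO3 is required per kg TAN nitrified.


Alkalinity factor: 7.14 kg CaCO3 consumed per kg TAN nitrified
alk = 2.86 kg TAN * 7.14 = 20.4204 kg CaCO3/day

20.4204 kg CaCO3/day


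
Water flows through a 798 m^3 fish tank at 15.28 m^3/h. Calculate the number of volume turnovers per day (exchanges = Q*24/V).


Daily flow volume = 15.28 m^3/h * 24 h = 366.72 m^3/day
Exchanges = daily flow / tank volume = 366.72 / 798 = 0.459549 exchanges/day

0.459549 exchanges/day


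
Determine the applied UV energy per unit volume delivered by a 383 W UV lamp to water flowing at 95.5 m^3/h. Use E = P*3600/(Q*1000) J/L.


Energy delivered per hour = 383 W * 3600 s = 1378800 J/h
Volume treated per hour = 95.5 m^3/h * 1000 = 95500 L/h
dose = 1378800 / 95500 = 14.4377 J/L

14.4377 J/L


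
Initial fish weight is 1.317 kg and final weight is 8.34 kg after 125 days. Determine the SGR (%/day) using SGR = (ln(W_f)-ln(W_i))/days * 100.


ln(W_f) = ln(8.34) = 2.1210632
ln(W_i) = ln(1.317) = 0.27535642
ln(W_f) - ln(W_i) = 2.1210632 - 0.27535642 = 1.8457068
SGR = 1.8457068 / 125 * 100 = 1.47657 %/day

1.47657 %/day


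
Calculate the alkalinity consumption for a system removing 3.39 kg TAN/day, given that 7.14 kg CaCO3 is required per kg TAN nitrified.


Alkalinity factor: 7.14 kg CaCO3 consumed per kg TAN nitrified
alk = 3.39 kg TAN * 7.14 = 24.2046 kg CaCO3/day

24.2046 kg CaCO3/day


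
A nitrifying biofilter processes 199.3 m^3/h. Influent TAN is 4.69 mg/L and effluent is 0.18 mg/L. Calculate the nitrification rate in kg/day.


Concentration drop: TAN_in - TAN_out = 4.69 - 0.18 = 4.51 mg/L
Hourly TAN removed = Q * dTAN = 199.3 m^3/h * 4.51 mg/L = 898.843 g/h  (m^3/h * mg/L = g/h)
Daily TAN removed = 898.843 * 24 = 21572.232 g/day
Convert to kg/day: 21572.232 / 1000 = 21.572232 kg/day

21.572232 kg/day


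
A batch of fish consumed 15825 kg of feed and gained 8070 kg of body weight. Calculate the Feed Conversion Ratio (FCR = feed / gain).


FCR = feed consumed / weight gained
FCR = 15825 kg / 8070 kg = 1.96097

1.96097


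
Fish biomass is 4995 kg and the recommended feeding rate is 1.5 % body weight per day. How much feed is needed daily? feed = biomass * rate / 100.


Feeding rate fraction = 1.5% / 100 = 0.015
Daily feed = 4995 kg * 0.015 = 74.925 kg/day

74.925 kg/day


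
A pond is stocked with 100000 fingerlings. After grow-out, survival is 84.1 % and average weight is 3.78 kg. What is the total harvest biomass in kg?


Survivors = 100000 * 84.1/100 = 84100 fish
Harvest biomass = survivors * W_f = 84100 * 3.78 = 317898 kg

317898 kg


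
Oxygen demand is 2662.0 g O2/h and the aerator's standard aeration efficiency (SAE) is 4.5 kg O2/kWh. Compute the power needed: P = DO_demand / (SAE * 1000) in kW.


SAE in g O2/kWh = 4.5 * 1000 = 4500 g/kWh
P = DO_demand / SAE_g = 2662.0 / 4500 = 0.591556 kW

0.591556 kW


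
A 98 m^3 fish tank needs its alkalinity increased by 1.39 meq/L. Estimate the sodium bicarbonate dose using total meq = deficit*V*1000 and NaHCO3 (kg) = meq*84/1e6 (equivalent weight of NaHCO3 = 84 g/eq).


Tank volume in L = 98 m^3 * 1000 = 98000 L
Total meq required = 1.39 meq/L * 98000 L = 136220 meq
NaHCO3 mass = 136220 meq * 84 mg/meq / 1e6 = 11.4425 kg

11.4425 kg


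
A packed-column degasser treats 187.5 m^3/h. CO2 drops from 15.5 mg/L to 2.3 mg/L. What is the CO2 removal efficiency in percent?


CO2_out / CO2_in = 2.3 / 15.5 = 0.1483871
Fraction remaining = 0.1483871
efficiency = (1 - 0.1483871) * 100 = 85.1613 %

85.1613 %


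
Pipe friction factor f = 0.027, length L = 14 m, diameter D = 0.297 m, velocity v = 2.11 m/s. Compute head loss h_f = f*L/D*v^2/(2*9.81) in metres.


v^2 = 2.11^2 = 4.4521 m^2/s^2
L/D = 14/0.297 = 47.138047
h_f = f*(L/D)*v^2/(2g) = 0.027 * 47.138047 * 4.4521 / 19.62 = 0.288803 m

0.288803 m


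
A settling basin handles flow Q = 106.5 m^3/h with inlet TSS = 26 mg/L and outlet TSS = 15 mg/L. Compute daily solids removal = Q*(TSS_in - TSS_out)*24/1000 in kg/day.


Concentration drop: TSS_in - TSS_out = 26 - 15 = 11 mg/L
Hourly solids removed = Q * dTSS = 106.5 m^3/h * 11 mg/L = 1171.5 g/h  (m^3/h * mg/L = g/h)
Daily solids removed = 1171.5 * 24 = 28116 g/day
Convert g to kg: 28116 / 1000 = 28.116 kg/day

28.116 kg/day


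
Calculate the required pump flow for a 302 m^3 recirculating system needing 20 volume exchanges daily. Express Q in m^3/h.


Daily recirculation volume = 302 m^3 * 20 = 6040 m^3/day
Flow rate Q = daily volume / 24 h = 6040 / 24 = 251.667 m^3/h

251.667 m^3/h


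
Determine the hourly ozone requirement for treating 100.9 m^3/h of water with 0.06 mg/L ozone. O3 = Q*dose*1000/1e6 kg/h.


O3 demand (mg/h) = Q * dose * 1000 = 100.9 * 0.06 * 1000 = 6054 mg/h
Convert mg to kg: 6054 / 1e6 = 0.006054 kg/h

0.006054 kg/h


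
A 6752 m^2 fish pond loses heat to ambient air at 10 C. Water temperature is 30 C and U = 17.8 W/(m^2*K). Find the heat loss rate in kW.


Temperature difference dT = 30 - 10 = 20 K
Heat loss (W) = U * A * dT = 17.8 * 6752 * 20 = 2403712 W
Convert to kW: 2403712 / 1000 = 2403.712 kW

2403.712 kW


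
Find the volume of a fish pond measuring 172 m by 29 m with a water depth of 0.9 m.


Base area = L * W = 172 * 29 = 4988 m^2
Volume = area * depth = 4988 * 0.9 = 4489.2 m^3

4489.2 m^3


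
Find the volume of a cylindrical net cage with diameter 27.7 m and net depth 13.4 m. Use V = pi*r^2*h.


r = d/2 = 27.7/2 = 13.85 m
Base area = pi*r^2 = pi*13.85^2 = 602.62816 m^2
Volume = 602.62816 * 13.4 = 8075.22 m^3

8075.22 m^3


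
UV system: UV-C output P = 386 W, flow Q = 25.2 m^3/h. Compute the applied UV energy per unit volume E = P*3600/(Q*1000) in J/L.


Energy delivered per hour = 386 W * 3600 s = 1389600 J/h
Volume treated per hour = 25.2 m^3/h * 1000 = 25200 L/h
dose = 1389600 / 25200 = 55.1429 J/L

55.1429 J/L


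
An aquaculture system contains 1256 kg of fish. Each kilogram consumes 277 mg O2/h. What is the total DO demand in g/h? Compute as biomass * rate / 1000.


Total O2 consumption (mg/h) = 1256 kg * 277 mg/(kg*h) = 347912 mg/h
Convert to g/h: 347912 / 1000 = 347.912 g/h

347.912 g/h


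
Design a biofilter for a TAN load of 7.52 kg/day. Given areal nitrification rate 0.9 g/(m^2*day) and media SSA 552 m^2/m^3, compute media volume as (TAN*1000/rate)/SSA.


A = 7.52*1000 / 0.9 = 8355.5556 m^2
V = 8355.5556 / 552 = 15.1369

15.1369 m^3


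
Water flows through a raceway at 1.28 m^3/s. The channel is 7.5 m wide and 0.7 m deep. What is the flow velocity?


Cross-sectional area = W * d = 7.5 * 0.7 = 5.25 m^2
Velocity = Q / A = 1.28 / 5.25 = 0.24381 m/s

0.24381 m/s


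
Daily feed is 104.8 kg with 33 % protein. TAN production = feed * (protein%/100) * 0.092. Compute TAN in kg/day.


Protein in feed = 104.8 * 33/100 = 34.584 kg/day
TAN = protein * 0.092 = 34.584 * 0.092 = 3.181728 kg/day

3.181728 kg/day


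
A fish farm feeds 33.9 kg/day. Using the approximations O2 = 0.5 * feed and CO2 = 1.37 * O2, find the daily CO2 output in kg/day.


O2 = 33.9 * 0.5 = 16.95
CO2 = 16.95 * 1.37 = 23.2215

23.2215 kg/day


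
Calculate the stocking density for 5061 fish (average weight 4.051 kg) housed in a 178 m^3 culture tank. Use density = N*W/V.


Total biomass = 5061 fish * 4.051 kg = 20502.111 kg
Density = total biomass / volume = 20502.111 / 178 = 115.18 kg/m^3

115.18 kg/m^3


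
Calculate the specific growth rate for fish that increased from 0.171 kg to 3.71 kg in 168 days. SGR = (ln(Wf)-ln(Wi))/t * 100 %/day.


ln(W_f) = ln(3.71) = 1.3110319
ln(W_i) = ln(0.171) = -1.7660917
ln(W_f) - ln(W_i) = 1.3110319 - -1.7660917 = 3.0771236
SGR = 3.0771236 / 168 * 100 = 1.83162 %/day

1.83162 %/day


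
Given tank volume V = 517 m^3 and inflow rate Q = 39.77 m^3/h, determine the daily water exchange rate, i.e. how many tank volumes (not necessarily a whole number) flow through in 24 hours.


Daily flow volume = 39.77 m^3/h * 24 h = 954.48 m^3/day
Exchanges = daily flow / tank volume = 954.48 / 517 = 1.84619 exchanges/day

1.84619 exchanges/day


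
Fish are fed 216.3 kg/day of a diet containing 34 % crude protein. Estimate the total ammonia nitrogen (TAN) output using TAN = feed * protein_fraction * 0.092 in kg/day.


Protein in feed = 216.3 * 34/100 = 73.542 kg/day
TAN = protein * 0.092 = 73.542 * 0.092 = 6.765864 kg/day

6.765864 kg/day


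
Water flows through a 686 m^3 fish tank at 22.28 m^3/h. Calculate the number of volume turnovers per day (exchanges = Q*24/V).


Daily flow volume = 22.28 m^3/h * 24 h = 534.72 m^3/day
Exchanges = daily flow / tank volume = 534.72 / 686 = 0.779475 exchanges/day

0.779475 exchanges/day


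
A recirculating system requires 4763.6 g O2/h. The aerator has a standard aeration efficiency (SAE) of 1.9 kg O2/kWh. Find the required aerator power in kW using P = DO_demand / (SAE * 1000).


SAE in g O2/kWh = 1.9 * 1000 = 1900 g/kWh
P = DO_demand / SAE_g = 4763.6 / 1900 = 2.50716 kW

2.50716 kW


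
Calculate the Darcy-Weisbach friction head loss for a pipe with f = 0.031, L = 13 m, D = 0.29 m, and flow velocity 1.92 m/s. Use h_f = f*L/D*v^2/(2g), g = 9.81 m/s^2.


v^2 = 1.92^2 = 3.6864 m^2/s^2
L/D = 13/0.29 = 44.827586
h_f = f*(L/D)*v^2/(2g) = 0.031 * 44.827586 * 3.6864 / 19.62 = 0.261102 m

0.261102 m


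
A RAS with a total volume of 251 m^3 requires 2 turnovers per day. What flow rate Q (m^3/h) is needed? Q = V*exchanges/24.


Daily recirculation volume = 251 m^3 * 2 = 502 m^3/day
Flow rate Q = daily volume / 24 h = 502 / 24 = 20.9167 m^3/h

20.9167 m^3/h


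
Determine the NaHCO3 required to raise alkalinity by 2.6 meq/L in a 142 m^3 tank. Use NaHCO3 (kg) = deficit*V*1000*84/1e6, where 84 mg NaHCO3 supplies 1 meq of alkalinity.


Tank volume in L = 142 m^3 * 1000 = 142000 L
Total meq required = 2.6 meq/L * 142000 L = 369200 meq
NaHCO3 mass = 369200 meq * 84 mg/meq / 1e6 = 31.0128 kg

31.0128 kg


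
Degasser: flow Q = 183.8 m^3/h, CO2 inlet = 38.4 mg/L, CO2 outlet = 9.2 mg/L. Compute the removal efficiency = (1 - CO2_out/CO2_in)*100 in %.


CO2_out / CO2_in = 9.2 / 38.4 = 0.23958333
Fraction remaining = 0.23958333
efficiency = (1 - 0.23958333) * 100 = 76.0417 %

76.0417 %


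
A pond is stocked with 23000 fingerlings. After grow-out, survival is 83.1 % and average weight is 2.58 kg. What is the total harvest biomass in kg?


Survivors = 23000 * 83.1/100 = 19113 fish
Harvest biomass = survivors * W_f = 19113 * 2.58 = 49311.54 kg

49311.54 kg


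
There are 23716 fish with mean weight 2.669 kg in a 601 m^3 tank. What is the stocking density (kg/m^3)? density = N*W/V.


Total biomass = 23716 fish * 2.669 kg = 63298.004 kg
Density = total biomass / volume = 63298.004 / 601 = 105.321 kg/m^3

105.321 kg/m^3


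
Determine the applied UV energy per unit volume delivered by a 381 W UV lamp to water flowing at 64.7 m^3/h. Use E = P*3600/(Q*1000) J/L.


Energy delivered per hour = 381 W * 3600 s = 1371600 J/h
Volume treated per hour = 64.7 m^3/h * 1000 = 64700 L/h
dose = 1371600 / 64700 = 21.1994 J/L

21.1994 J/L


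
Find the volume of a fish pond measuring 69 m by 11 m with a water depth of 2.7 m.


Base area = L * W = 69 * 11 = 759 m^2
Volume = area * depth = 759 * 2.7 = 2049.3 m^3

2049.3 m^3


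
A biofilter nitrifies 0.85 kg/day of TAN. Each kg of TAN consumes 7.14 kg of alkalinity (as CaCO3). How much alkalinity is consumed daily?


Alkalinity factor: 7.14 kg CaCO3 consumed per kg TAN nitrified
alk = 0.85 kg TAN * 7.14 = 6.069 kg CaCO3/day

6.069 kg CaCO3/day
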